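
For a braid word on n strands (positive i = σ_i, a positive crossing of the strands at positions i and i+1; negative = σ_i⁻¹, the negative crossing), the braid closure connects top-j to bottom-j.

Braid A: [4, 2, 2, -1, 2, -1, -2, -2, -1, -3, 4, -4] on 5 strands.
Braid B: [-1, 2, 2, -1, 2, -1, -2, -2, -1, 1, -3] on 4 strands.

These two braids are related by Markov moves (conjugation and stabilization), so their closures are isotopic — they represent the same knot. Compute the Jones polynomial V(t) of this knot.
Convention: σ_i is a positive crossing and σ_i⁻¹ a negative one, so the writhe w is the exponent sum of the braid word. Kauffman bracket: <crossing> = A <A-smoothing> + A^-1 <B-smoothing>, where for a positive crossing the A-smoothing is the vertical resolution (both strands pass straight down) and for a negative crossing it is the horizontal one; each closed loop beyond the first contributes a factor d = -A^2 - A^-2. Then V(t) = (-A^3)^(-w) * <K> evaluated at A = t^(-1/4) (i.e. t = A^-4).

Markov-equivalent braids have isotopic closures, hence identical knot invariants. Strip the Markov moves from each word to reach a common short braid β, then compute V(t) once on β.
Braid A: s4 s2 s2 s1^-1 s2 s1^-1 s2^-1 s2^-1 s1^-1 s3^-1 s4 s4^-1 on 5 strands reduces by inverse Markov moves (closure unchanged at each step):
  Deconjugate: the word is γ·β·γ⁻¹ with γ = s4 (prefix) and γ⁻¹ = s4^-1 (suffix); strip both.
  Destabilize: the word has the form β·s4 where s4 occurs only as the final letter (β ∈ B_4); drop it and the last strand → 4 strands.
  Destabilize: the word has the form β·s3^-1 where s3^-1 occurs only as the final letter (β ∈ B_3); drop it and the last strand → 3 strands.
Reduced to β = s2 s2 s1^-1 s2 s1^-1 s2^-1 s2^-1 s1^-1 on 3 strands, 8 crossings.
Braid B: s1^-1 s2 s2 s1^-1 s2 s1^-1 s2^-1 s2^-1 s1^-1 s1 s3^-1 on 4 strands reduces by inverse Markov moves (closure unchanged at each step):
  Destabilize: the word has the form β·s3^-1 where s3^-1 occurs only as the final letter (β ∈ B_3); drop it and the last strand → 3 strands.
  Deconjugate: the word is γ·β·γ⁻¹ with γ = s1^-1 (prefix) and γ⁻¹ = s1 (suffix); strip both.
Reduced to β = s2 s2 s1^-1 s2 s1^-1 s2^-1 s2^-1 s1^-1 on 3 strands, 8 crossings.
Both give the same β = s2 s2 s1^-1 s2 s1^-1 s2^-1 s2^-1 s1^-1 on 3 strands, so one state sum suffices:
Braid: s2 s2 s1^-1 s2 s1^-1 s2^-1 s2^-1 s1^-1 on 3 strands, 8 crossings.
Writhe w = (#positive) - (#negative) = 3 - 5 = -2.
Enumerate smoothing states for the bracket polynomial. There are 2^8 = 256 states.
Each crossing splits two ways (0=vertical, 1=horizontal). The state's weight is A^(#A-smoothings - #B-smoothings) * d^(loops - 1).
Tabulate the states by total A-exponent and number of loops L (A-exp: L × count):
  A^8: L=4 ×1
  A^6: L=3 ×8
  A^4: L=2 ×23, L=4 ×5
  A^2: L=1 ×22, L=3 ×33, L=5 ×1
  A^0: L=2 ×52, L=4 ×18
  A^-2: L=1 ×13, L=3 ×37, L=5 ×6
  A^-4: L=2 ×14, L=4 ×13, L=6 ×1
  A^-6: L=3 ×6, L=5 ×2
  A^-8: L=4 ×1
Each group contributes A^e * Σ count * d^(L-1):
Powers of d = -A^2 - A^-2: d^2 = A^4 + 2 + A^-4; d^3 = -A^6 - 3*A^2 - 3*A^-2 - A^-6; d^4 = A^8 + 4*A^4 + 6 + 4*A^-4 + A^-8; d^5 = -A^10 - 5*A^6 - 10*A^2 - 10*A^-2 - 5*A^-6 - A^-10.
  A^8 * (d^3) = -A^14 - 3*A^10 - 3*A^6 - A^2
  A^6 * (8*d^2) = 8*A^10 + 16*A^6 + 8*A^2
  A^4 * (23*d + 5*d^3) = -5*A^10 - 38*A^6 - 38*A^2 - 5*A^-2
  A^2 * (22 + 33*d^2 + d^4) = A^10 + 37*A^6 + 94*A^2 + 37*A^-2 + A^-6
  A^0 * (52*d + 18*d^3) = -18*A^6 - 106*A^2 - 106*A^-2 - 18*A^-6
  A^-2 * (13 + 37*d^2 + 6*d^4) = 6*A^6 + 61*A^2 + 123*A^-2 + 61*A^-6 + 6*A^-10
  A^-4 * (14*d + 13*d^3 + d^5) = -A^6 - 18*A^2 - 63*A^-2 - 63*A^-6 - 18*A^-10 - A^-14
  A^-6 * (6*d^2 + 2*d^4) = 2*A^2 + 14*A^-2 + 24*A^-6 + 14*A^-10 + 2*A^-14
  A^-8 * (d^3) = -A^-2 - 3*A^-6 - 3*A^-10 - A^-14
Summing the groups: <K> = -A^14 + A^10 - A^6 + 2*A^2 - A^-2 + 2*A^-6 - A^-10
Normalise by the writhe: (-A^3)^(-w) = (-A^3)^(2) = A^6, so f(A) = A^6 * <K> = -A^20 + A^16 - A^12 + 2*A^8 - A^4 + 2 - A^-4.
Substitute A = t^(-1/4), i.e. A^e → t^(-e/4): V(t) = -t + 2 - t^-1 + 2*t^-2 - t^-3 + t^-4 - t^-5

Answer: -t + 2 - t^-1 + 2*t^-2 - t^-3 + t^-4 - t^-5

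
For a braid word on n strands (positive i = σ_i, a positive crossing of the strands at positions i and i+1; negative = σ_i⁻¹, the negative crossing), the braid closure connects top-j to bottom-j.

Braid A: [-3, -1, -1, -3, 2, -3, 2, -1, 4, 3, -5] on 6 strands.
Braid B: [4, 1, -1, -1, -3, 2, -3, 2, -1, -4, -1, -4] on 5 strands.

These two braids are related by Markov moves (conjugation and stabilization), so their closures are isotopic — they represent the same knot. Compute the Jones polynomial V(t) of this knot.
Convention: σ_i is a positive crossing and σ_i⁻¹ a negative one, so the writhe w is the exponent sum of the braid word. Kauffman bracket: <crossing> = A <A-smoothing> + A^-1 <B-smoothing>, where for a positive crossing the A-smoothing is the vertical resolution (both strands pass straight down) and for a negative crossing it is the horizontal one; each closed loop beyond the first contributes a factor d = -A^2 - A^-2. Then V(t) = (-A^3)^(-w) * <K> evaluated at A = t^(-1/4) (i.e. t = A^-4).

t - 1 + 2*t^-1 - 3*t^-2 + 3*t^-3 - 2*t^-4 + 2*t^-5 - t^-6

Derivation:
Markov-equivalent braids have isotopic closures, hence identical knot invariants. Strip the Markov moves from each word to reach a common short braid β, then compute V(t) once on β.
Braid A: s3^-1 s1^-1 s1^-1 s3^-1 s2 s3^-1 s2 s1^-1 s4 s3 s5^-1 on 6 strands reduces by inverse Markov moves (closure unchanged at each step):
  Destabilize: the word has the form β·s5^-1 where s5^-1 occurs only as the final letter (β ∈ B_5); drop it and the last strand → 5 strands.
  Deconjugate: the word is γ·β·γ⁻¹ with γ = s3^-1 (prefix) and γ⁻¹ = s3 (suffix); strip both.
  Destabilize: the word has the form β·s4 where s4 occurs only as the final letter (β ∈ B_4); drop it and the last strand → 4 strands.
Reduced to β = s1^-1 s1^-1 s3^-1 s2 s3^-1 s2 s1^-1 on 4 strands, 7 crossings.
Braid B: s4 s1 s1^-1 s1^-1 s3^-1 s2 s3^-1 s2 s1^-1 s4^-1 s1^-1 s4^-1 on 5 strands reduces by inverse Markov moves (closure unchanged at each step):
  Deconjugate: the word is γ·β·γ⁻¹ with γ = s4 s1 (prefix) and γ⁻¹ = s1^-1 s4^-1 (suffix); strip both.
  Destabilize: the word has the form β·s4^-1 where s4^-1 occurs only as the final letter (β ∈ B_4); drop it and the last strand → 4 strands.
Reduced to β = s1^-1 s1^-1 s3^-1 s2 s3^-1 s2 s1^-1 on 4 strands, 7 crossings.
Both give the same β = s1^-1 s1^-1 s3^-1 s2 s3^-1 s2 s1^-1 on 4 strands, so one state sum suffices:
Braid: s1^-1 s1^-1 s3^-1 s2 s3^-1 s2 s1^-1 on 4 strands, 7 crossings.
Writhe w = (#positive) - (#negative) = 2 - 5 = -3.
Enumerate smoothing states for the bracket polynomial. There are 2^7 = 128 states.
For each crossing: s=0 is the vertical smoothing, s=1 horizontal. Crossing k contributes A^(sign_k * (1 - 2*s_k)); loop factor d = -A^2 - A^-2.
Tabulate the states by total A-exponent and number of loops L (A-exp: L × count):
  A^7: L=5 ×1
  A^5: L=4 ×7
  A^3: L=3 ×20, L=5 ×1
  A^1: L=2 ×27, L=4 ×8
  A^-1: L=1 ×15, L=3 ×19, L=5 ×1
  A^-3: L=2 ×17, L=4 ×4
  A^-5: L=3 ×7
  A^-7: L=4 ×1
Each group contributes A^e * Σ count * d^(L-1):
Powers of d = -A^2 - A^-2: d^2 = A^4 + 2 + A^-4; d^3 = -A^6 - 3*A^2 - 3*A^-2 - A^-6; d^4 = A^8 + 4*A^4 + 6 + 4*A^-4 + A^-8.
  A^7 * (d^4) = A^15 + 4*A^11 + 6*A^7 + 4*A^3 + A^-1
  A^5 * (7*d^3) = -7*A^11 - 21*A^7 - 21*A^3 - 7*A^-1
  A^3 * (20*d^2 + d^4) = A^11 + 24*A^7 + 46*A^3 + 24*A^-1 + A^-5
  A^1 * (27*d + 8*d^3) = -8*A^7 - 51*A^3 - 51*A^-1 - 8*A^-5
  A^-1 * (15 + 19*d^2 + d^4) = A^7 + 23*A^3 + 59*A^-1 + 23*A^-5 + A^-9
  A^-3 * (17*d + 4*d^3) = -4*A^3 - 29*A^-1 - 29*A^-5 - 4*A^-9
  A^-5 * (7*d^2) = 7*A^-1 + 14*A^-5 + 7*A^-9
  A^-7 * (d^3) = -A^-1 - 3*A^-5 - 3*A^-9 - A^-13
Summing the groups: <K> = A^15 - 2*A^11 + 2*A^7 - 3*A^3 + 3*A^-1 - 2*A^-5 + A^-9 - A^-13
Normalise by the writhe: (-A^3)^(-w) = (-A^3)^(3) = -A^9, so f(A) = -A^9 * <K> = -A^24 + 2*A^20 - 2*A^16 + 3*A^12 - 3*A^8 + 2*A^4 - 1 + A^-4.
Substitute A = t^(-1/4), i.e. A^e → t^(-e/4): V(t) = t - 1 + 2*t^-1 - 3*t^-2 + 3*t^-3 - 2*t^-4 + 2*t^-5 - t^-6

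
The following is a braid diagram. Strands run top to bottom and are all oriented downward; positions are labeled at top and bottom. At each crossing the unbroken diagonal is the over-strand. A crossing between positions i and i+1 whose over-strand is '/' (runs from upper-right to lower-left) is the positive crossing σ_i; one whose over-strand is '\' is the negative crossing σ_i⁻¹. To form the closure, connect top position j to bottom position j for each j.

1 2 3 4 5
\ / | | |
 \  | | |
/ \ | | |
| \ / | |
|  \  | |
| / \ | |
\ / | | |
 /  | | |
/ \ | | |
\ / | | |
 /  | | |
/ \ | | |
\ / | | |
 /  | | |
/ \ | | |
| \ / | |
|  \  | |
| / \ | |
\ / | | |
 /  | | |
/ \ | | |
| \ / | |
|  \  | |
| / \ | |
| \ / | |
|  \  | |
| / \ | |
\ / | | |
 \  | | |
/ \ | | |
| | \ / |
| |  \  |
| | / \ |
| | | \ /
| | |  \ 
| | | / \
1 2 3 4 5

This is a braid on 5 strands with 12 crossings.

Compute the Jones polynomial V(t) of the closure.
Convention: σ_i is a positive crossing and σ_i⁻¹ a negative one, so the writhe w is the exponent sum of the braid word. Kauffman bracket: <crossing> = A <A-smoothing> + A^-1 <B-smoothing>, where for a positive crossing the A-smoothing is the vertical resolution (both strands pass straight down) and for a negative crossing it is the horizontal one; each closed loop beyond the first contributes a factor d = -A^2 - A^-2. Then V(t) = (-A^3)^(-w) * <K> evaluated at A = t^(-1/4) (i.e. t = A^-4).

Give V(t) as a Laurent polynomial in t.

Reading the diagram top to bottom ('/'-over between positions i,i+1 = s_i, '\'-over = s_i^-1): braid word = s1^-1 s2^-1 s1 s1 s1 s2^-1 s1 s2^-1 s2^-1 s1^-1 s3^-1 s4^-1.
The presented braid s1^-1 s2^-1 s1 s1 s1 s2^-1 s1 s2^-1 s2^-1 s1^-1 s3^-1 s4^-1 on 5 strands reduces by inverse Markov moves (closure unchanged at each step):
  Destabilize: the word has the form β·s4^-1 where s4^-1 occurs only as the final letter (β ∈ B_4); drop it and the last strand → 4 strands.
  Destabilize: the word has the form β·s3^-1 where s3^-1 occurs only as the final letter (β ∈ B_3); drop it and the last strand → 3 strands.
Reduced to β = s1^-1 s2^-1 s1 s1 s1 s2^-1 s1 s2^-1 s2^-1 s1^-1 on 3 strands, 10 crossings.
Compute on β:
Braid: s1^-1 s2^-1 s1 s1 s1 s2^-1 s1 s2^-1 s2^-1 s1^-1 on 3 strands, 10 crossings.
Writhe w = (#positive) - (#negative) = 4 - 6 = -2.
Computing the Kauffman bracket via state sum. There are 2^10 = 1024 states.
Smooth each crossing (0=||, 1=⌣⌢); contribution A^(Σ sign_k(1-2s_k)) * d^(L-1).
Tabulate the states by total A-exponent and number of loops L (A-exp: L × count):
  A^10: L=5 ×1
  A^8: L=4 ×10
  A^6: L=3 ×38, L=5 ×7
  A^4: L=2 ×67, L=4 ×49, L=6 ×4
  A^2: L=1 ×46, L=3 ×130, L=5 ×33, L=7 ×1
  A^0: L=2 ×131, L=4 ×110, L=6 ×11
  A^-2: L=1 ×25, L=3 ×133, L=5 ×51, L=7 ×1
  A^-4: L=2 ×37, L=4 ×72, L=6 ×11
  A^-6: L=3 ×25, L=5 ×19, L=7 ×1
  A^-8: L=4 ×8, L=6 ×2
  A^-10: L=5 ×1
Each group contributes A^e * Σ count * d^(L-1):
Powers of d = -A^2 - A^-2: d^2 = A^4 + 2 + A^-4; d^3 = -A^6 - 3*A^2 - 3*A^-2 - A^-6; d^4 = A^8 + 4*A^4 + 6 + 4*A^-4 + A^-8; d^5 = -A^10 - 5*A^6 - 10*A^2 - 10*A^-2 - 5*A^-6 - A^-10; d^6 = A^12 + 6*A^8 + 15*A^4 + 20 + 15*A^-4 + 6*A^-8 + A^-12.
  A^10 * (d^4) = A^18 + 4*A^14 + 6*A^10 + 4*A^6 + A^2
  A^8 * (10*d^3) = -10*A^14 - 30*A^10 - 30*A^6 - 10*A^2
  A^6 * (38*d^2 + 7*d^4) = 7*A^14 + 66*A^10 + 118*A^6 + 66*A^2 + 7*A^-2
  A^4 * (67*d + 49*d^3 + 4*d^5) = -4*A^14 - 69*A^10 - 254*A^6 - 254*A^2 - 69*A^-2 - 4*A^-6
  A^2 * (46 + 130*d^2 + 33*d^4 + d^6) = A^14 + 39*A^10 + 277*A^6 + 524*A^2 + 277*A^-2 + 39*A^-6 + A^-10
  A^0 * (131*d + 110*d^3 + 11*d^5) = -11*A^10 - 165*A^6 - 571*A^2 - 571*A^-2 - 165*A^-6 - 11*A^-10
  A^-2 * (25 + 133*d^2 + 51*d^4 + d^6) = A^10 + 57*A^6 + 352*A^2 + 617*A^-2 + 352*A^-6 + 57*A^-10 + A^-14
  A^-4 * (37*d + 72*d^3 + 11*d^5) = -11*A^6 - 127*A^2 - 363*A^-2 - 363*A^-6 - 127*A^-10 - 11*A^-14
  A^-6 * (25*d^2 + 19*d^4 + d^6) = A^6 + 25*A^2 + 116*A^-2 + 184*A^-6 + 116*A^-10 + 25*A^-14 + A^-18
  A^-8 * (8*d^3 + 2*d^5) = -2*A^2 - 18*A^-2 - 44*A^-6 - 44*A^-10 - 18*A^-14 - 2*A^-18
  A^-10 * (d^4) = A^-2 + 4*A^-6 + 6*A^-10 + 4*A^-14 + A^-18
Summing the groups: <K> = A^18 - 2*A^14 + 2*A^10 - 3*A^6 + 4*A^2 - 3*A^-2 + 3*A^-6 - 2*A^-10 + A^-14
Normalise by the writhe: (-A^3)^(-w) = (-A^3)^(2) = A^6, so f(A) = A^6 * <K> = A^24 - 2*A^20 + 2*A^16 - 3*A^12 + 4*A^8 - 3*A^4 + 3 - 2*A^-4 + A^-8.
Substitute A = t^(-1/4), i.e. A^e → t^(-e/4): V(t) = t^2 - 2*t + 3 - 3*t^-1 + 4*t^-2 - 3*t^-3 + 2*t^-4 - 2*t^-5 + t^-6

Answer: t^2 - 2*t + 3 - 3*t^-1 + 4*t^-2 - 3*t^-3 + 2*t^-4 - 2*t^-5 + t^-6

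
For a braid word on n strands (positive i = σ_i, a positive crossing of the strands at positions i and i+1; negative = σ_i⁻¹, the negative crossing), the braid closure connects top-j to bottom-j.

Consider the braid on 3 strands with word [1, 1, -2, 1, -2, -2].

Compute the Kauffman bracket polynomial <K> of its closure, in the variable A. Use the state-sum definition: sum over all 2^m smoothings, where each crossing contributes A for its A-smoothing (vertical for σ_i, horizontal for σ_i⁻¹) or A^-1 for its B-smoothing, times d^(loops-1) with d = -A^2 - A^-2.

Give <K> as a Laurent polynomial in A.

-A^12 + 2*A^8 - 2*A^4 + 3 - 2*A^-4 + 2*A^-8 - A^-12

Derivation:
Braid: s1 s1 s2^-1 s1 s2^-1 s2^-1 on 3 strands, 6 crossings.
Writhe w = (#positive) - (#negative) = 3 - 3 = 0.
Computing the Kauffman bracket via state sum. There are 2^6 = 64 states.
Smooth each crossing (0=||, 1=⌣⌢); contribution A^(Σ sign_k(1-2s_k)) * d^(L-1).
Tabulate the states by total A-exponent and number of loops L (A-exp: L × count):
  A^6: L=4 ×1
  A^4: L=3 ×6
  A^2: L=2 ×14, L=4 ×1
  A^0: L=1 ×13, L=3 ×7
  A^-2: L=2 ×14, L=4 ×1
  A^-4: L=3 ×6
  A^-6: L=4 ×1
Each group contributes A^e * Σ count * d^(L-1):
Powers of d = -A^2 - A^-2: d^2 = A^4 + 2 + A^-4; d^3 = -A^6 - 3*A^2 - 3*A^-2 - A^-6.
  A^6 * (d^3) = -A^12 - 3*A^8 - 3*A^4 - 1
  A^4 * (6*d^2) = 6*A^8 + 12*A^4 + 6
  A^2 * (14*d + d^3) = -A^8 - 17*A^4 - 17 - A^-4
  A^0 * (13 + 7*d^2) = 7*A^4 + 27 + 7*A^-4
  A^-2 * (14*d + d^3) = -A^4 - 17 - 17*A^-4 - A^-8
  A^-4 * (6*d^2) = 6 + 12*A^-4 + 6*A^-8
  A^-6 * (d^3) = -1 - 3*A^-4 - 3*A^-8 - A^-12
Summing the groups: <K> = -A^12 + 2*A^8 - 2*A^4 + 3 - 2*A^-4 + 2*A^-8 - A^-12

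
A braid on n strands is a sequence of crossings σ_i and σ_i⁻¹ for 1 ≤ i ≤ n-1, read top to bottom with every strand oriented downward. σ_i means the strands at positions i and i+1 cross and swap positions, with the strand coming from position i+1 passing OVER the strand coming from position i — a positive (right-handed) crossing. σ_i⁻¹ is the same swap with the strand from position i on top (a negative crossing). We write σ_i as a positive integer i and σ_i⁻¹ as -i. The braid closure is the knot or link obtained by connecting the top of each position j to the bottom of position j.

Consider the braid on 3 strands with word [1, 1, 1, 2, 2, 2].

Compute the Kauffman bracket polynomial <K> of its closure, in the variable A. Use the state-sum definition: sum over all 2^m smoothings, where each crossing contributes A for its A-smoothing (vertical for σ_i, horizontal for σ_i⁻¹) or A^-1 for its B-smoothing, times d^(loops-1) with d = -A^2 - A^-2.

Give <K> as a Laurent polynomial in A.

A^10 + 2*A^2 - 2*A^-2 + A^-6 - 2*A^-10 + A^-14

Derivation:
Braid: s1 s1 s1 s2 s2 s2 on 3 strands, 6 crossings.
Writhe w = (#positive) - (#negative) = 6 - 0 = 6.
Enumerate smoothing states for the bracket polynomial. There are 2^6 = 64 states.
Smooth each crossing (0=||, 1=⌣⌢); contribution A^(Σ sign_k(1-2s_k)) * d^(L-1).
Tabulate the states by total A-exponent and number of loops L (A-exp: L × count):
  A^6: L=3 ×1
  A^4: L=2 ×6
  A^2: L=1 ×9, L=3 ×6
  A^0: L=2 ×18, L=4 ×2
  A^-2: L=3 ×15
  A^-4: L=4 ×6
  A^-6: L=5 ×1
Each group contributes A^e * Σ count * d^(L-1):
Powers of d = -A^2 - A^-2: d^2 = A^4 + 2 + A^-4; d^3 = -A^6 - 3*A^2 - 3*A^-2 - A^-6; d^4 = A^8 + 4*A^4 + 6 + 4*A^-4 + A^-8.
  A^6 * (d^2) = A^10 + 2*A^6 + A^2
  A^4 * (6*d) = -6*A^6 - 6*A^2
  A^2 * (9 + 6*d^2) = 6*A^6 + 21*A^2 + 6*A^-2
  A^0 * (18*d + 2*d^3) = -2*A^6 - 24*A^2 - 24*A^-2 - 2*A^-6
  A^-2 * (15*d^2) = 15*A^2 + 30*A^-2 + 15*A^-6
  A^-4 * (6*d^3) = -6*A^2 - 18*A^-2 - 18*A^-6 - 6*A^-10
  A^-6 * (d^4) = A^2 + 4*A^-2 + 6*A^-6 + 4*A^-10 + A^-14
Summing the groups: <K> = A^10 + 2*A^2 - 2*A^-2 + A^-6 - 2*A^-10 + A^-14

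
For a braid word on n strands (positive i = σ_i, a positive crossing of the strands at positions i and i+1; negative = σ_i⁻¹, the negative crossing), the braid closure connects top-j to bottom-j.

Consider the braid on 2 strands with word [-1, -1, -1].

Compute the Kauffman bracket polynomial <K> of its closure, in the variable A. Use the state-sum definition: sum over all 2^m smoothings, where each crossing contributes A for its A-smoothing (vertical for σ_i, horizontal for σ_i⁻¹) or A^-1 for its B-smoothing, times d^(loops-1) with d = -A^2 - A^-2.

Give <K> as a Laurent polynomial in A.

Braid: s1^-1 s1^-1 s1^-1 on 2 strands, 3 crossings.
Writhe w = (#positive) - (#negative) = 0 - 3 = -3.
State-sum expansion of <K>. There are 2^3 = 8 states.
Smooth each crossing (0=||, 1=⌣⌢); contribution A^(Σ sign_k(1-2s_k)) * d^(L-1).
  state 000: A-exp=-3, loops=2, term = A^-3 * d^1
  state 001: A-exp=-1, loops=1, term = A^-1 * d^0
  state 010: A-exp=-1, loops=1, term = A^-1 * d^0
  state 011: A-exp=+1, loops=2, term = A^1 * d^1
  state 100: A-exp=-1, loops=1, term = A^-1 * d^0
  state 101: A-exp=+1, loops=2, term = A^1 * d^1
  state 110: A-exp=+1, loops=2, term = A^1 * d^1
  state 111: A-exp=+3, loops=3, term = A^3 * d^2
Collect the terms by A-exponent (count of states per loop number):
Powers of d = -A^2 - A^-2: d^2 = A^4 + 2 + A^-4.
  A^3 * (d^2) = A^7 + 2*A^3 + A^-1
  A^1 * (3*d) = -3*A^3 - 3*A^-1
  A^-1 * (3) = 3*A^-1
  A^-3 * (d) = -A^-1 - A^-5
Summing the groups: <K> = A^7 - A^3 - A^-5

Answer: A^7 - A^3 - A^-5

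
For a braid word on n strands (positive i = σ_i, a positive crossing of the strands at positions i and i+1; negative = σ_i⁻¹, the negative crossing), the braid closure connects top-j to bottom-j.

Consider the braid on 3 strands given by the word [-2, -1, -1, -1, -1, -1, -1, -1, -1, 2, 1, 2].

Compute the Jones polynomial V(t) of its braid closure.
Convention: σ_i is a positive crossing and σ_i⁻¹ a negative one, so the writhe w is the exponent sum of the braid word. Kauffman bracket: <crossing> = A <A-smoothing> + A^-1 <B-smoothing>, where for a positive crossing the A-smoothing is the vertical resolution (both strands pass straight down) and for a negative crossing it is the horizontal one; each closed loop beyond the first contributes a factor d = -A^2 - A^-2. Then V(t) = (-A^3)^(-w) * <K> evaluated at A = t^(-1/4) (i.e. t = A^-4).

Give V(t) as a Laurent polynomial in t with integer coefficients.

t^-3 + t^-5 - t^-6 + t^-7 - t^-8 + t^-9 - t^-10

Derivation:
The presented braid s2^-1 s1^-1 s1^-1 s1^-1 s1^-1 s1^-1 s1^-1 s1^-1 s1^-1 s2 s1 s2 on 3 strands reduces by inverse Markov moves (closure unchanged at each step):
  Deconjugate: the word is γ·β·γ⁻¹ with γ = s2^-1 s1^-1 (prefix) and γ⁻¹ = s1 s2 (suffix); strip both.
  Destabilize: the word has the form β·s2 where s2 occurs only as the final letter (β ∈ B_2); drop it and the last strand → 2 strands.
Reduced to β = s1^-1 s1^-1 s1^-1 s1^-1 s1^-1 s1^-1 s1^-1 on 2 strands, 7 crossings.
Compute on β:
Braid: s1^-1 s1^-1 s1^-1 s1^-1 s1^-1 s1^-1 s1^-1 on 2 strands, 7 crossings.
Writhe w = (#positive) - (#negative) = 0 - 7 = -7.
Enumerate smoothing states for the bracket polynomial. There are 2^7 = 128 states.
Each crossing splits two ways (0=vertical, 1=horizontal). The state's weight is A^(#A-smoothings - #B-smoothings) * d^(loops - 1).
Tabulate the states by total A-exponent and number of loops L (A-exp: L × count):
  A^7: L=7 ×1
  A^5: L=6 ×7
  A^3: L=5 ×21
  A^1: L=4 ×35
  A^-1: L=3 ×35
  A^-3: L=2 ×21
  A^-5: L=1 ×7
  A^-7: L=2 ×1
Each group contributes A^e * Σ count * d^(L-1):
Powers of d = -A^2 - A^-2: d^2 = A^4 + 2 + A^-4; d^3 = -A^6 - 3*A^2 - 3*A^-2 - A^-6; d^4 = A^8 + 4*A^4 + 6 + 4*A^-4 + A^-8; d^5 = -A^10 - 5*A^6 - 10*A^2 - 10*A^-2 - 5*A^-6 - A^-10; d^6 = A^12 + 6*A^8 + 15*A^4 + 20 + 15*A^-4 + 6*A^-8 + A^-12.
  A^7 * (d^6) = A^19 + 6*A^15 + 15*A^11 + 20*A^7 + 15*A^3 + 6*A^-1 + A^-5
  A^5 * (7*d^5) = -7*A^15 - 35*A^11 - 70*A^7 - 70*A^3 - 35*A^-1 - 7*A^-5
  A^3 * (21*d^4) = 21*A^11 + 84*A^7 + 126*A^3 + 84*A^-1 + 21*A^-5
  A^1 * (35*d^3) = -35*A^7 - 105*A^3 - 105*A^-1 - 35*A^-5
  A^-1 * (35*d^2) = 35*A^3 + 70*A^-1 + 35*A^-5
  A^-3 * (21*d) = -21*A^-1 - 21*A^-5
  A^-5 * (7) = 7*A^-5
  A^-7 * (d) = -A^-5 - A^-9
Summing the groups: <K> = A^19 - A^15 + A^11 - A^7 + A^3 - A^-1 - A^-9
Normalise by the writhe: (-A^3)^(-w) = (-A^3)^(7) = -A^21, so f(A) = -A^21 * <K> = -A^40 + A^36 - A^32 + A^28 - A^24 + A^20 + A^12.
Substitute A = t^(-1/4), i.e. A^e → t^(-e/4): V(t) = t^-3 + t^-5 - t^-6 + t^-7 - t^-8 + t^-9 - t^-10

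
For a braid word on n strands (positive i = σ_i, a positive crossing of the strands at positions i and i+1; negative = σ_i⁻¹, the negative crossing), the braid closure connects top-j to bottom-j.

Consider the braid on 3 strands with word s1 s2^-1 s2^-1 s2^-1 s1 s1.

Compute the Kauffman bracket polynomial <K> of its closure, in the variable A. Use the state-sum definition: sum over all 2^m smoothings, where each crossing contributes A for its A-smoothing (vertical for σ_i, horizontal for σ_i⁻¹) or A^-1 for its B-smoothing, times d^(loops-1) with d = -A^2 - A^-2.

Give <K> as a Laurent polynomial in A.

-A^12 + A^8 - A^4 + 3 - A^-4 + A^-8 - A^-12

Derivation:
Braid: s1 s2^-1 s2^-1 s2^-1 s1 s1 on 3 strands, 6 crossings.
Writhe w = (#positive) - (#negative) = 3 - 3 = 0.
Computing the Kauffman bracket via state sum. There are 2^6 = 64 states.
For each crossing: s=0 is the vertical smoothing, s=1 horizontal. Crossing k contributes A^(sign_k * (1 - 2*s_k)); loop factor d = -A^2 - A^-2.
Tabulate the states by total A-exponent and number of loops L (A-exp: L × count):
  A^6: L=4 ×1
  A^4: L=3 ×6
  A^2: L=2 ×12, L=4 ×3
  A^0: L=1 ×9, L=3 ×10, L=5 ×1
  A^-2: L=2 ×12, L=4 ×3
  A^-4: L=3 ×6
  A^-6: L=4 ×1
Each group contributes A^e * Σ count * d^(L-1):
Powers of d = -A^2 - A^-2: d^2 = A^4 + 2 + A^-4; d^3 = -A^6 - 3*A^2 - 3*A^-2 - A^-6; d^4 = A^8 + 4*A^4 + 6 + 4*A^-4 + A^-8.
  A^6 * (d^3) = -A^12 - 3*A^8 - 3*A^4 - 1
  A^4 * (6*d^2) = 6*A^8 + 12*A^4 + 6
  A^2 * (12*d + 3*d^3) = -3*A^8 - 21*A^4 - 21 - 3*A^-4
  A^0 * (9 + 10*d^2 + d^4) = A^8 + 14*A^4 + 35 + 14*A^-4 + A^-8
  A^-2 * (12*d + 3*d^3) = -3*A^4 - 21 - 21*A^-4 - 3*A^-8
  A^-4 * (6*d^2) = 6 + 12*A^-4 + 6*A^-8
  A^-6 * (d^3) = -1 - 3*A^-4 - 3*A^-8 - A^-12
Summing the groups: <K> = -A^12 + A^8 - A^4 + 3 - A^-4 + A^-8 - A^-12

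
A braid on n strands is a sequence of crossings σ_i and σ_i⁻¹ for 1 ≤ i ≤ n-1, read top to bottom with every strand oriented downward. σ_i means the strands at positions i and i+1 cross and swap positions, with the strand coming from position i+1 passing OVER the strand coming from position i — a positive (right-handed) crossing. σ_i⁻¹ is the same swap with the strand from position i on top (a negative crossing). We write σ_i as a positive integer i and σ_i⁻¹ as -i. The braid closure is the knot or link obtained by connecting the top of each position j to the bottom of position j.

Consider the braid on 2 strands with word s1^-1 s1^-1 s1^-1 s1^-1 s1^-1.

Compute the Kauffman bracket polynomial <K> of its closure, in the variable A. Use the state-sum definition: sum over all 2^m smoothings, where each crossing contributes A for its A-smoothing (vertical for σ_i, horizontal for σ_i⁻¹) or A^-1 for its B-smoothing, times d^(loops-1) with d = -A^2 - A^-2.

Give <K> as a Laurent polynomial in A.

A^13 - A^9 + A^5 - A - A^-7

Derivation:
Braid: s1^-1 s1^-1 s1^-1 s1^-1 s1^-1 on 2 strands, 5 crossings.
Writhe w = (#positive) - (#negative) = 0 - 5 = -5.
Computing the Kauffman bracket via state sum. There are 2^5 = 32 states.
Each crossing splits two ways (0=vertical, 1=horizontal). The state's weight is A^(#A-smoothings - #B-smoothings) * d^(loops - 1).
  state 00000: A-exp=-5, loops=2, term = A^-5 * d^1
  state 00001: A-exp=-3, loops=1, term = A^-3 * d^0
  state 00010: A-exp=-3, loops=1, term = A^-3 * d^0
  state 00011: A-exp=-1, loops=2, term = A^-1 * d^1
  state 00100: A-exp=-3, loops=1, term = A^-3 * d^0
  state 00101: A-exp=-1, loops=2, term = A^-1 * d^1
  state 00110: A-exp=-1, loops=2, term = A^-1 * d^1
  state 00111: A-exp=+1, loops=3, term = A^1 * d^2
  state 01000: A-exp=-3, loops=1, term = A^-3 * d^0
  state 01001: A-exp=-1, loops=2, term = A^-1 * d^1
  state 01010: A-exp=-1, loops=2, term = A^-1 * d^1
  state 01011: A-exp=+1, loops=3, term = A^1 * d^2
  state 01100: A-exp=-1, loops=2, term = A^-1 * d^1
  state 01101: A-exp=+1, loops=3, term = A^1 * d^2
  state 01110: A-exp=+1, loops=3, term = A^1 * d^2
  state 01111: A-exp=+3, loops=4, term = A^3 * d^3
  state 10000: A-exp=-3, loops=1, term = A^-3 * d^0
  state 10001: A-exp=-1, loops=2, term = A^-1 * d^1
  state 10010: A-exp=-1, loops=2, term = A^-1 * d^1
  state 10011: A-exp=+1, loops=3, term = A^1 * d^2
  state 10100: A-exp=-1, loops=2, term = A^-1 * d^1
  state 10101: A-exp=+1, loops=3, term = A^1 * d^2
  state 10110: A-exp=+1, loops=3, term = A^1 * d^2
  state 10111: A-exp=+3, loops=4, term = A^3 * d^3
  state 11000: A-exp=-1, loops=2, term = A^-1 * d^1
  state 11001: A-exp=+1, loops=3, term = A^1 * d^2
  state 11010: A-exp=+1, loops=3, term = A^1 * d^2
  state 11011: A-exp=+3, loops=4, term = A^3 * d^3
  state 11100: A-exp=+1, loops=3, term = A^1 * d^2
  state 11101: A-exp=+3, loops=4, term = A^3 * d^3
  state 11110: A-exp=+3, loops=4, term = A^3 * d^3
  state 11111: A-exp=+5, loops=5, term = A^5 * d^4
Collect the terms by A-exponent (count of states per loop number):
Powers of d = -A^2 - A^-2: d^2 = A^4 + 2 + A^-4; d^3 = -A^6 - 3*A^2 - 3*A^-2 - A^-6; d^4 = A^8 + 4*A^4 + 6 + 4*A^-4 + A^-8.
  A^5 * (d^4) = A^13 + 4*A^9 + 6*A^5 + 4*A + A^-3
  A^3 * (5*d^3) = -5*A^9 - 15*A^5 - 15*A - 5*A^-3
  A^1 * (10*d^2) = 10*A^5 + 20*A + 10*A^-3
  A^-1 * (10*d) = -10*A - 10*A^-3
  A^-3 * (5) = 5*A^-3
  A^-5 * (d) = -A^-3 - A^-7
Summing the groups: <K> = A^13 - A^9 + A^5 - A - A^-7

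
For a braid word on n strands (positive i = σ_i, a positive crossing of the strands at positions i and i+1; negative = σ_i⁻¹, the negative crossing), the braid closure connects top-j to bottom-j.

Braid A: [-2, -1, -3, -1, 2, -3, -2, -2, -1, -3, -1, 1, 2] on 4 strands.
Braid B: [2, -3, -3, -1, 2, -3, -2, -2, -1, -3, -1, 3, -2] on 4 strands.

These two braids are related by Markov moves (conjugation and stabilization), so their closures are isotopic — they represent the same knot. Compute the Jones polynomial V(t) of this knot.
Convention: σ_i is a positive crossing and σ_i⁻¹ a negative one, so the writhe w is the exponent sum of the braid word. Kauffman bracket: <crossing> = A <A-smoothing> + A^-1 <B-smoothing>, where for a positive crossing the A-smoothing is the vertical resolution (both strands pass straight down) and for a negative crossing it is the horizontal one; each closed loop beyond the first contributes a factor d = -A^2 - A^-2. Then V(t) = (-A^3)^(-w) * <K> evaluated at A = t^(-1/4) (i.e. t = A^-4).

t^-2 - t^-3 + 3*t^-4 - 3*t^-5 + 4*t^-6 - 4*t^-7 + 2*t^-8 - 2*t^-9 + t^-10

Derivation:
Markov-equivalent braids have isotopic closures, hence identical knot invariants. Strip the Markov moves from each word to reach a common short braid β, then compute V(t) once on β.
Braid A: s2^-1 s1^-1 s3^-1 s1^-1 s2 s3^-1 s2^-1 s2^-1 s1^-1 s3^-1 s1^-1 s1 s2 on 4 strands reduces by inverse Markov moves (closure unchanged at each step):
  Deconjugate: the word is γ·β·γ⁻¹ with γ = s2^-1 s1^-1 (prefix) and γ⁻¹ = s1 s2 (suffix); strip both.
Reduced to β = s3^-1 s1^-1 s2 s3^-1 s2^-1 s2^-1 s1^-1 s3^-1 s1^-1 on 4 strands, 9 crossings.
Braid B: s2 s3^-1 s3^-1 s1^-1 s2 s3^-1 s2^-1 s2^-1 s1^-1 s3^-1 s1^-1 s3 s2^-1 on 4 strands reduces by inverse Markov moves (closure unchanged at each step):
  Deconjugate: the word is γ·β·γ⁻¹ with γ = s2 (prefix) and γ⁻¹ = s2^-1 (suffix); strip both.
  Deconjugate: the word is γ·β·γ⁻¹ with γ = s3^-1 (prefix) and γ⁻¹ = s3 (suffix); strip both.
Reduced to β = s3^-1 s1^-1 s2 s3^-1 s2^-1 s2^-1 s1^-1 s3^-1 s1^-1 on 4 strands, 9 crossings.
Both give the same β = s3^-1 s1^-1 s2 s3^-1 s2^-1 s2^-1 s1^-1 s3^-1 s1^-1 on 4 strands, so one state sum suffices:
Braid: s3^-1 s1^-1 s2 s3^-1 s2^-1 s2^-1 s1^-1 s3^-1 s1^-1 on 4 strands, 9 crossings.
Writhe w = (#positive) - (#negative) = 1 - 8 = -7.
Computing the Kauffman bracket via state sum. There are 2^9 = 512 states.
Each crossing splits two ways (0=vertical, 1=horizontal). The state's weight is A^(#A-smoothings - #B-smoothings) * d^(loops - 1).
Tabulate the states by total A-exponent and number of loops L (A-exp: L × count):
  A^9: L=6 ×1
  A^7: L=5 ×9
  A^5: L=4 ×34, L=6 ×2
  A^3: L=3 ×67, L=5 ×17
  A^1: L=2 ×69, L=4 ×56, L=6 ×1
  A^-1: L=1 ×30, L=3 ×88, L=5 ×8
  A^-3: L=2 ×61, L=4 ×23
  A^-5: L=1 ×9, L=3 ×26, L=5 ×1
  A^-7: L=2 ×6, L=4 ×3
  A^-9: L=3 ×1
Each group contributes A^e * Σ count * d^(L-1):
Powers of d = -A^2 - A^-2: d^2 = A^4 + 2 + A^-4; d^3 = -A^6 - 3*A^2 - 3*A^-2 - A^-6; d^4 = A^8 + 4*A^4 + 6 + 4*A^-4 + A^-8; d^5 = -A^10 - 5*A^6 - 10*A^2 - 10*A^-2 - 5*A^-6 - A^-10.
  A^9 * (d^5) = -A^19 - 5*A^15 - 10*A^11 - 10*A^7 - 5*A^3 - A^-1
  A^7 * (9*d^4) = 9*A^15 + 36*A^11 + 54*A^7 + 36*A^3 + 9*A^-1
  A^5 * (34*d^3 + 2*d^5) = -2*A^15 - 44*A^11 - 122*A^7 - 122*A^3 - 44*A^-1 - 2*A^-5
  A^3 * (67*d^2 + 17*d^4) = 17*A^11 + 135*A^7 + 236*A^3 + 135*A^-1 + 17*A^-5
  A^1 * (69*d + 56*d^3 + d^5) = -A^11 - 61*A^7 - 247*A^3 - 247*A^-1 - 61*A^-5 - A^-9
  A^-1 * (30 + 88*d^2 + 8*d^4) = 8*A^7 + 120*A^3 + 254*A^-1 + 120*A^-5 + 8*A^-9
  A^-3 * (61*d + 23*d^3) = -23*A^3 - 130*A^-1 - 130*A^-5 - 23*A^-9
  A^-5 * (9 + 26*d^2 + d^4) = A^3 + 30*A^-1 + 67*A^-5 + 30*A^-9 + A^-13
  A^-7 * (6*d + 3*d^3) = -3*A^-1 - 15*A^-5 - 15*A^-9 - 3*A^-13
  A^-9 * (d^2) = A^-5 + 2*A^-9 + A^-13
Summing the groups: <K> = -A^19 + 2*A^15 - 2*A^11 + 4*A^7 - 4*A^3 + 3*A^-1 - 3*A^-5 + A^-9 - A^-13
Normalise by the writhe: (-A^3)^(-w) = (-A^3)^(7) = -A^21, so f(A) = -A^21 * <K> = A^40 - 2*A^36 + 2*A^32 - 4*A^28 + 4*A^24 - 3*A^20 + 3*A^16 - A^12 + A^8.
Substitute A = t^(-1/4), i.e. A^e → t^(-e/4): V(t) = t^-2 - t^-3 + 3*t^-4 - 3*t^-5 + 4*t^-6 - 4*t^-7 + 2*t^-8 - 2*t^-9 + t^-10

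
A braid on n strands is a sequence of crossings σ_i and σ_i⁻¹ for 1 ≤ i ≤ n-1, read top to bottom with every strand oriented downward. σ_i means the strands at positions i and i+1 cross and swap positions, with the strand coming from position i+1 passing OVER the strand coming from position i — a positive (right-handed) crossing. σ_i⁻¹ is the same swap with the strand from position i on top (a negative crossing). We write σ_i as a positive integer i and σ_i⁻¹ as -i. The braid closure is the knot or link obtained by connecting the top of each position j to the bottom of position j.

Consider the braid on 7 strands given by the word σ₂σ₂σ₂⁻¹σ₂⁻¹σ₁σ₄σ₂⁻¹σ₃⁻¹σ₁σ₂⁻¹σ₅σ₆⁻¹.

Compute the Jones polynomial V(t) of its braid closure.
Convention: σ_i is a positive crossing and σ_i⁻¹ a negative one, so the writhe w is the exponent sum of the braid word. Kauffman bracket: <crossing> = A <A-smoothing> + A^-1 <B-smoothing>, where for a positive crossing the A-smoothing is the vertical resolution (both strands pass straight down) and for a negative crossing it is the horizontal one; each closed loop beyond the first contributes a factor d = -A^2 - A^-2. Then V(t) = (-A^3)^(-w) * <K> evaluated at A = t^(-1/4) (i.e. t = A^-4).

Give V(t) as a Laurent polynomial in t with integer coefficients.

t^2 - t + 1 - t^-1 + t^-2

Derivation:
The presented braid s2 s2 s2^-1 s2^-1 s1 s4 s2^-1 s3^-1 s1 s2^-1 s5 s6^-1 on 7 strands reduces by inverse Markov moves (closure unchanged at each step):
  Destabilize: the word has the form β·s6^-1 where s6^-1 occurs only as the final letter (β ∈ B_6); drop it and the last strand → 6 strands.
  Destabilize: the word has the form β·s5 where s5 occurs only as the final letter (β ∈ B_5); drop it and the last strand → 5 strands.
  Deconjugate: the word is γ·β·γ⁻¹ with γ = s2 (prefix) and γ⁻¹ = s2^-1 (suffix); strip both.
Reduced to β = s2 s2^-1 s2^-1 s1 s4 s2^-1 s3^-1 s1 on 5 strands, 8 crossings.
Compute on β:
First cancel adjacent σ_i σ_i⁻¹ pairs (Reidemeister II — same braid, same closure): s2 s2^-1 s2^-1 s1 s4 s2^-1 s3^-1 s1 → s2^-1 s1 s4 s2^-1 s3^-1 s1.
Braid: s2^-1 s1 s4 s2^-1 s3^-1 s1 on 5 strands, 6 crossings.
Writhe w = (#positive) - (#negative) = 3 - 3 = 0.
Computing the Kauffman bracket via state sum. There are 2^6 = 64 states.
For each crossing: s=0 is the vertical smoothing, s=1 horizontal. Crossing k contributes A^(sign_k * (1 - 2*s_k)); loop factor d = -A^2 - A^-2.
Tabulate the states by total A-exponent and number of loops L (A-exp: L × count):
  A^6: L=4 ×1
  A^4: L=3 ×5, L=5 ×1
  A^2: L=2 ×9, L=4 ×6
  A^0: L=1 ×5, L=3 ×14, L=5 ×1
  A^-2: L=2 ×9, L=4 ×6
  A^-4: L=3 ×5, L=5 ×1
  A^-6: L=4 ×1
Each group contributes A^e * Σ count * d^(L-1):
Powers of d = -A^2 - A^-2: d^2 = A^4 + 2 + A^-4; d^3 = -A^6 - 3*A^2 - 3*A^-2 - A^-6; d^4 = A^8 + 4*A^4 + 6 + 4*A^-4 + A^-8.
  A^6 * (d^3) = -A^12 - 3*A^8 - 3*A^4 - 1
  A^4 * (5*d^2 + d^4) = A^12 + 9*A^8 + 16*A^4 + 9 + A^-4
  A^2 * (9*d + 6*d^3) = -6*A^8 - 27*A^4 - 27 - 6*A^-4
  A^0 * (5 + 14*d^2 + d^4) = A^8 + 18*A^4 + 39 + 18*A^-4 + A^-8
  A^-2 * (9*d + 6*d^3) = -6*A^4 - 27 - 27*A^-4 - 6*A^-8
  A^-4 * (5*d^2 + d^4) = A^4 + 9 + 16*A^-4 + 9*A^-8 + A^-12
  A^-6 * (d^3) = -1 - 3*A^-4 - 3*A^-8 - A^-12
Summing the groups: <K> = A^8 - A^4 + 1 - A^-4 + A^-8
Normalise by the writhe: (-A^3)^(-w) = (-A^3)^(0) = 1, so f(A) = 1 * <K> = A^8 - A^4 + 1 - A^-4 + A^-8.
Substitute A = t^(-1/4), i.e. A^e → t^(-e/4): V(t) = t^2 - t + 1 - t^-1 + t^-2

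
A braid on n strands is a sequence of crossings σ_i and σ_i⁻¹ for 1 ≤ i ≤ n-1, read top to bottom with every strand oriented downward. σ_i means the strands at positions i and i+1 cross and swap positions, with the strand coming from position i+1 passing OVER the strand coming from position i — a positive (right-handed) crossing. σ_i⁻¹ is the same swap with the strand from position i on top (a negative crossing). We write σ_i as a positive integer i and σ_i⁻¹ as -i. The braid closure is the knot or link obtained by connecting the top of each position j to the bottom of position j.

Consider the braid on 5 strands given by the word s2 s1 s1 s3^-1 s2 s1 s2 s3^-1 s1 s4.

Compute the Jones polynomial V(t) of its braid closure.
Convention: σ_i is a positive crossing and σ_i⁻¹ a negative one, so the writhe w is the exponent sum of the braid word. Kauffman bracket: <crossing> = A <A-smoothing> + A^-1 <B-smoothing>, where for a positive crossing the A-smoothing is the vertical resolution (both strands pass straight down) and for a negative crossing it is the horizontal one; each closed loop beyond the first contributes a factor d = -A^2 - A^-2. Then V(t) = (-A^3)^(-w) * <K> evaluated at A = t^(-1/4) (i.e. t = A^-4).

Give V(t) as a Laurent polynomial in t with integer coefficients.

The presented braid s2 s1 s1 s3^-1 s2 s1 s2 s3^-1 s1 s4 on 5 strands reduces by inverse Markov moves (closure unchanged at each step):
  Destabilize: the word has the form β·s4 where s4 occurs only as the final letter (β ∈ B_4); drop it and the last strand → 4 strands.
Reduced to β = s2 s1 s1 s3^-1 s2 s1 s2 s3^-1 s1 on 4 strands, 9 crossings.
Compute on β:
Braid: s2 s1 s1 s3^-1 s2 s1 s2 s3^-1 s1 on 4 strands, 9 crossings.
Writhe w = (#positive) - (#negative) = 7 - 2 = 5.
Enumerate smoothing states for the bracket polynomial. There are 2^9 = 512 states.
Each crossing splits two ways (0=vertical, 1=horizontal). The state's weight is A^(#A-smoothings - #B-smoothings) * d^(loops - 1).
Tabulate the states by total A-exponent and number of loops L (A-exp: L × count):
  A^9: L=4 ×1
  A^7: L=3 ×9
  A^5: L=2 ×28, L=4 ×8
  A^3: L=1 ×32, L=3 ×48, L=5 ×4
  A^1: L=2 ×91, L=4 ×34, L=6 ×1
  A^-1: L=1 ×23, L=3 ×92, L=5 ×11
  A^-3: L=2 ×43, L=4 ×40, L=6 ×1
  A^-5: L=1 ×4, L=3 ×26, L=5 ×6
  A^-7: L=2 ×4, L=4 ×5
  A^-9: L=3 ×1
Each group contributes A^e * Σ count * d^(L-1):
Powers of d = -A^2 - A^-2: d^2 = A^4 + 2 + A^-4; d^3 = -A^6 - 3*A^2 - 3*A^-2 - A^-6; d^4 = A^8 + 4*A^4 + 6 + 4*A^-4 + A^-8; d^5 = -A^10 - 5*A^6 - 10*A^2 - 10*A^-2 - 5*A^-6 - A^-10.
  A^9 * (d^3) = -A^15 - 3*A^11 - 3*A^7 - A^3
  A^7 * (9*d^2) = 9*A^11 + 18*A^7 + 9*A^3
  A^5 * (28*d + 8*d^3) = -8*A^11 - 52*A^7 - 52*A^3 - 8*A^-1
  A^3 * (32 + 48*d^2 + 4*d^4) = 4*A^11 + 64*A^7 + 152*A^3 + 64*A^-1 + 4*A^-5
  A^1 * (91*d + 34*d^3 + d^5) = -A^11 - 39*A^7 - 203*A^3 - 203*A^-1 - 39*A^-5 - A^-9
  A^-1 * (23 + 92*d^2 + 11*d^4) = 11*A^7 + 136*A^3 + 273*A^-1 + 136*A^-5 + 11*A^-9
  A^-3 * (43*d + 40*d^3 + d^5) = -A^7 - 45*A^3 - 173*A^-1 - 173*A^-5 - 45*A^-9 - A^-13
  A^-5 * (4 + 26*d^2 + 6*d^4) = 6*A^3 + 50*A^-1 + 92*A^-5 + 50*A^-9 + 6*A^-13
  A^-7 * (4*d + 5*d^3) = -5*A^-1 - 19*A^-5 - 19*A^-9 - 5*A^-13
  A^-9 * (d^2) = A^-5 + 2*A^-9 + A^-13
Summing the groups: <K> = -A^15 + A^11 - 2*A^7 + 2*A^3 - 2*A^-1 + 2*A^-5 - 2*A^-9 + A^-13
Normalise by the writhe: (-A^3)^(-w) = (-A^3)^(-5) = -A^-15, so f(A) = -A^-15 * <K> = 1 - A^-4 + 2*A^-8 - 2*A^-12 + 2*A^-16 - 2*A^-20 + 2*A^-24 - A^-28.
Substitute A = t^(-1/4), i.e. A^e → t^(-e/4): V(t) = -t^7 + 2*t^6 - 2*t^5 + 2*t^4 - 2*t^3 + 2*t^2 - t + 1

Answer: -t^7 + 2*t^6 - 2*t^5 + 2*t^4 - 2*t^3 + 2*t^2 - t + 1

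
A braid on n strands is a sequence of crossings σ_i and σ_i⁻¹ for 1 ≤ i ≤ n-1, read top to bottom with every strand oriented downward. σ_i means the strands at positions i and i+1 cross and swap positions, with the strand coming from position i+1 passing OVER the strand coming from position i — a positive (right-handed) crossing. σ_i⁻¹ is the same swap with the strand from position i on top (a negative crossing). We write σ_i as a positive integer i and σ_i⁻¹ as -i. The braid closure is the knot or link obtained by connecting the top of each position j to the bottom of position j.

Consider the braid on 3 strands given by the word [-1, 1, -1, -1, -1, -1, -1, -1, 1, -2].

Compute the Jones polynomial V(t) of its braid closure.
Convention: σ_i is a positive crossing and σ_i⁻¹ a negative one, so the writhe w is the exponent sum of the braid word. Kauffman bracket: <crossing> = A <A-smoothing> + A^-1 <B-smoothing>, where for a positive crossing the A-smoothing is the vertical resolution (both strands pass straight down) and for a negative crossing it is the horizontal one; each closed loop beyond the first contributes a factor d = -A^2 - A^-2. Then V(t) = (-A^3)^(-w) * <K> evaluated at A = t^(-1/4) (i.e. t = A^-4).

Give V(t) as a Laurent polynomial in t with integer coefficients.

t^-2 + t^-4 - t^-5 + t^-6 - t^-7

Derivation:
The presented braid s1^-1 s1 s1^-1 s1^-1 s1^-1 s1^-1 s1^-1 s1^-1 s1 s2^-1 on 3 strands reduces by inverse Markov moves (closure unchanged at each step):
  Destabilize: the word has the form β·s2^-1 where s2^-1 occurs only as the final letter (β ∈ B_2); drop it and the last strand → 2 strands.
  Deconjugate: the word is γ·β·γ⁻¹ with γ = s1^-1 s1 (prefix) and γ⁻¹ = s1^-1 s1 (suffix); strip both.
Reduced to β = s1^-1 s1^-1 s1^-1 s1^-1 s1^-1 on 2 strands, 5 crossings.
Compute on β:
Braid: s1^-1 s1^-1 s1^-1 s1^-1 s1^-1 on 2 strands, 5 crossings.
Writhe w = (#positive) - (#negative) = 0 - 5 = -5.
Computing the Kauffman bracket via state sum. There are 2^5 = 32 states.
For each crossing: s=0 is the vertical smoothing, s=1 horizontal. Crossing k contributes A^(sign_k * (1 - 2*s_k)); loop factor d = -A^2 - A^-2.
  state 00000: A-exp=-5, loops=2, term = A^-5 * d^1
  state 00001: A-exp=-3, loops=1, term = A^-3 * d^0
  state 00010: A-exp=-3, loops=1, term = A^-3 * d^0
  state 00011: A-exp=-1, loops=2, term = A^-1 * d^1
  state 00100: A-exp=-3, loops=1, term = A^-3 * d^0
  state 00101: A-exp=-1, loops=2, term = A^-1 * d^1
  state 00110: A-exp=-1, loops=2, term = A^-1 * d^1
  state 00111: A-exp=+1, loops=3, term = A^1 * d^2
  state 01000: A-exp=-3, loops=1, term = A^-3 * d^0
  state 01001: A-exp=-1, loops=2, term = A^-1 * d^1
  state 01010: A-exp=-1, loops=2, term = A^-1 * d^1
  state 01011: A-exp=+1, loops=3, term = A^1 * d^2
  state 01100: A-exp=-1, loops=2, term = A^-1 * d^1
  state 01101: A-exp=+1, loops=3, term = A^1 * d^2
  state 01110: A-exp=+1, loops=3, term = A^1 * d^2
  state 01111: A-exp=+3, loops=4, term = A^3 * d^3
  state 10000: A-exp=-3, loops=1, term = A^-3 * d^0
  state 10001: A-exp=-1, loops=2, term = A^-1 * d^1
  state 10010: A-exp=-1, loops=2, term = A^-1 * d^1
  state 10011: A-exp=+1, loops=3, term = A^1 * d^2
  state 10100: A-exp=-1, loops=2, term = A^-1 * d^1
  state 10101: A-exp=+1, loops=3, term = A^1 * d^2
  state 10110: A-exp=+1, loops=3, term = A^1 * d^2
  state 10111: A-exp=+3, loops=4, term = A^3 * d^3
  state 11000: A-exp=-1, loops=2, term = A^-1 * d^1
  state 11001: A-exp=+1, loops=3, term = A^1 * d^2
  state 11010: A-exp=+1, loops=3, term = A^1 * d^2
  state 11011: A-exp=+3, loops=4, term = A^3 * d^3
  state 11100: A-exp=+1, loops=3, term = A^1 * d^2
  state 11101: A-exp=+3, loops=4, term = A^3 * d^3
  state 11110: A-exp=+3, loops=4, term = A^3 * d^3
  state 11111: A-exp=+5, loops=5, term = A^5 * d^4
Collect the terms by A-exponent (count of states per loop number):
Powers of d = -A^2 - A^-2: d^2 = A^4 + 2 + A^-4; d^3 = -A^6 - 3*A^2 - 3*A^-2 - A^-6; d^4 = A^8 + 4*A^4 + 6 + 4*A^-4 + A^-8.
  A^5 * (d^4) = A^13 + 4*A^9 + 6*A^5 + 4*A + A^-3
  A^3 * (5*d^3) = -5*A^9 - 15*A^5 - 15*A - 5*A^-3
  A^1 * (10*d^2) = 10*A^5 + 20*A + 10*A^-3
  A^-1 * (10*d) = -10*A - 10*A^-3
  A^-3 * (5) = 5*A^-3
  A^-5 * (d) = -A^-3 - A^-7
Summing the groups: <K> = A^13 - A^9 + A^5 - A - A^-7
Normalise by the writhe: (-A^3)^(-w) = (-A^3)^(5) = -A^15, so f(A) = -A^15 * <K> = -A^28 + A^24 - A^20 + A^16 + A^8.
Substitute A = t^(-1/4), i.e. A^e → t^(-e/4): V(t) = t^-2 + t^-4 - t^-5 + t^-6 - t^-7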